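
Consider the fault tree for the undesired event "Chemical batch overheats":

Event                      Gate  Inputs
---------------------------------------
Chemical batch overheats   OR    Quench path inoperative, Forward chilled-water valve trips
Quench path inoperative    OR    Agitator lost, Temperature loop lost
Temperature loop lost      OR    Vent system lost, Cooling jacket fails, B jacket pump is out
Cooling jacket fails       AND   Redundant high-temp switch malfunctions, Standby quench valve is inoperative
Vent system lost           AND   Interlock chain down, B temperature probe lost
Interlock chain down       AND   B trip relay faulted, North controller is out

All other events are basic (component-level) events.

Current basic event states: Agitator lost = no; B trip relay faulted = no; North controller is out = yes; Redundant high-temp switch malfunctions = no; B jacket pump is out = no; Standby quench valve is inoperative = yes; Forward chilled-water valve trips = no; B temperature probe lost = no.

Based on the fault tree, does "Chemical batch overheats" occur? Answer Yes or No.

No

Interlock chain down [AND]: B trip relay faulted=not, North controller is out=occurs → not all inputs occur → does not occur.
Vent system lost [AND]: Interlock chain down=not, B temperature probe lost=not → not all inputs occur → does not occur.
Cooling jacket fails [AND]: Redundant high-temp switch malfunctions=not, Standby quench valve is inoperative=occurs → not all inputs occur → does not occur.
Temperature loop lost [OR]: Vent system lost=not, Cooling jacket fails=not, B jacket pump is out=not → no input occurs → does not occur.
Quench path inoperative [OR]: Agitator lost=not, Temperature loop lost=not → no input occurs → does not occur.
Chemical batch overheats [OR]: Quench path inoperative=not, Forward chilled-water valve trips=not → no input occurs → does not occur.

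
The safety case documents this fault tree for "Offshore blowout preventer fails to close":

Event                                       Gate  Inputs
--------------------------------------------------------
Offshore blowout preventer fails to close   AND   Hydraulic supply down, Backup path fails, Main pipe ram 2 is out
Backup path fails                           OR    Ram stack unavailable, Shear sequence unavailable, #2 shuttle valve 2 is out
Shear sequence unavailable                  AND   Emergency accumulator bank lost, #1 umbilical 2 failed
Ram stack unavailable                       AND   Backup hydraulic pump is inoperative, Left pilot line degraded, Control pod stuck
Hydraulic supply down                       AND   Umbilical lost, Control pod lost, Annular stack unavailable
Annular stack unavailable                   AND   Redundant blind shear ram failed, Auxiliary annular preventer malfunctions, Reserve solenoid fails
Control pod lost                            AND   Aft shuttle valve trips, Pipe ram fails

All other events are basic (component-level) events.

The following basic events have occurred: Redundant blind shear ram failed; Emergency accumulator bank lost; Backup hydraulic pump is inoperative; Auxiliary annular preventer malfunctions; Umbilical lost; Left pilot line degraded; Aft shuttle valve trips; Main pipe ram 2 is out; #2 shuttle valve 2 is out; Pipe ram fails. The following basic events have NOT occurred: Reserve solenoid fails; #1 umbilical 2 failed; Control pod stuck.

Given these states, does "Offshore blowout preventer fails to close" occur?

Control pod lost [AND]: Aft shuttle valve trips=occurs, Pipe ram fails=occurs → all inputs occur → occurs.
Annular stack unavailable [AND]: Redundant blind shear ram failed=occurs, Auxiliary annular preventer malfunctions=occurs, Reserve solenoid fails=not → not all inputs occur → does not occur.
Hydraulic supply down [AND]: Umbilical lost=occurs, Control pod lost=occurs, Annular stack unavailable=not → not all inputs occur → does not occur.
Ram stack unavailable [AND]: Backup hydraulic pump is inoperative=occurs, Left pilot line degraded=occurs, Control pod stuck=not → not all inputs occur → does not occur.
Shear sequence unavailable [AND]: Emergency accumulator bank lost=occurs, #1 umbilical 2 failed=not → not all inputs occur → does not occur.
Backup path fails [OR]: Ram stack unavailable=not, Shear sequence unavailable=not, #2 shuttle valve 2 is out=occurs → at least one input occurs → occurs.
Offshore blowout preventer fails to close [AND]: Hydraulic supply down=not, Backup path fails=occurs, Main pipe ram 2 is out=occurs → not all inputs occur → does not occur.

No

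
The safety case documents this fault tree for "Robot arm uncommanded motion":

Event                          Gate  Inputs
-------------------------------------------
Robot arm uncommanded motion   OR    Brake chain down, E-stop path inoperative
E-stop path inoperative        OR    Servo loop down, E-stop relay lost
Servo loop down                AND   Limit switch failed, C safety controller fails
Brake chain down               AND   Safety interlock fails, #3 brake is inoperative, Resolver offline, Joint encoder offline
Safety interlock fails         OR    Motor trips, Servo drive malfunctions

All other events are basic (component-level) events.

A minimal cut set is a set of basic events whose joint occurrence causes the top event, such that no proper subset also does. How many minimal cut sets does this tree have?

4

Safety interlock fails [OR]: union of children's cut sets → 2 cut set(s).
Brake chain down [AND]: one cut set from each child combined → 2 × 1 × 1 × 1 = 2 cut set(s).
Servo loop down [AND]: one cut set from each child combined → 1 × 1 = 1 cut set(s).
E-stop path inoperative [OR]: union of children's cut sets → 2 cut set(s).
Robot arm uncommanded motion [OR]: union of children's cut sets → 4 cut set(s).
Minimal cut sets: {#3 brake is inoperative, Joint encoder offline, Motor trips, Resolver offline}; {#3 brake is inoperative, Joint encoder offline, Resolver offline, Servo drive malfunctions}; {C safety controller fails, Limit switch failed}; {E-stop relay lost}.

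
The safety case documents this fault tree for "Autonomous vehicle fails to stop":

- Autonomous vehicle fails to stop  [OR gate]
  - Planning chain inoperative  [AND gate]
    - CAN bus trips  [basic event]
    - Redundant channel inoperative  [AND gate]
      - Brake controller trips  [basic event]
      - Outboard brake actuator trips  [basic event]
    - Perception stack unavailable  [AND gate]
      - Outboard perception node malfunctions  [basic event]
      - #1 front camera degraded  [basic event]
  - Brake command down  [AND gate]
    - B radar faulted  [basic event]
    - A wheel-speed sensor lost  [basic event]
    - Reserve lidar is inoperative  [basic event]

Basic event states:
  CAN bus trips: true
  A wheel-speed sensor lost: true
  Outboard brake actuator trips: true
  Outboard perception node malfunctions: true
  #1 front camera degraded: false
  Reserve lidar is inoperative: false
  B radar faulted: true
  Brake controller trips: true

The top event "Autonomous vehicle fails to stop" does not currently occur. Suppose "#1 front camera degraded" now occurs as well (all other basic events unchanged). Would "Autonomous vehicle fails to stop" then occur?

Yes

Counterfactual: set "#1 front camera degraded" to occurred.
Redundant channel inoperative [AND]: Brake controller trips=occurs, Outboard brake actuator trips=occurs → all inputs occur → occurs.
Perception stack unavailable [AND]: Outboard perception node malfunctions=occurs, #1 front camera degraded=occurs → all inputs occur → occurs.
Planning chain inoperative [AND]: CAN bus trips=occurs, Redundant channel inoperative=occurs, Perception stack unavailable=occurs → all inputs occur → occurs.
Brake command down [AND]: B radar faulted=occurs, A wheel-speed sensor lost=occurs, Reserve lidar is inoperative=not → not all inputs occur → does not occur.
Autonomous vehicle fails to stop [OR]: Planning chain inoperative=occurs, Brake command down=not → at least one input occurs → occurs.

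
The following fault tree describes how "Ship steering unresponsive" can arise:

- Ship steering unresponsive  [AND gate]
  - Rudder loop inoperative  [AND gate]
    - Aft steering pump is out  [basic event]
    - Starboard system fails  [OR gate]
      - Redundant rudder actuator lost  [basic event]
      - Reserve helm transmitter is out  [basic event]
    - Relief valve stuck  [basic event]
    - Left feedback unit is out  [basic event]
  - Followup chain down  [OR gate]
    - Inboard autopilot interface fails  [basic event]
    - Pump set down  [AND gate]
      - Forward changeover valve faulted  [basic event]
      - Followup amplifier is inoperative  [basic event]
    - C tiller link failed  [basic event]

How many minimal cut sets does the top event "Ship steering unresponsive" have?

Starboard system fails [OR]: union of children's cut sets → 2 cut set(s).
Rudder loop inoperative [AND]: one cut set from each child combined → 1 × 2 × 1 × 1 = 2 cut set(s).
Pump set down [AND]: one cut set from each child combined → 1 × 1 = 1 cut set(s).
Followup chain down [OR]: union of children's cut sets → 3 cut set(s).
Ship steering unresponsive [AND]: one cut set from each child combined → 2 × 3 = 6 cut set(s).
Minimal cut sets: {Aft steering pump is out, Inboard autopilot interface fails, Left feedback unit is out, Redundant rudder actuator lost, Relief valve stuck}; {Aft steering pump is out, Followup amplifier is inoperative, Forward changeover valve faulted, Left feedback unit is out, Redundant rudder actuator lost, Relief valve stuck}; {Aft steering pump is out, C tiller link failed, Left feedback unit is out, Redundant rudder actuator lost, Relief valve stuck}; {Aft steering pump is out, Inboard autopilot interface fails, Left feedback unit is out, Relief valve stuck, Reserve helm transmitter is out}; {Aft steering pump is out, Followup amplifier is inoperative, Forward changeover valve faulted, Left feedback unit is out, Relief valve stuck, Reserve helm transmitter is out}; {Aft steering pump is out, C tiller link failed, Left feedback unit is out, Relief valve stuck, Reserve helm transmitter is out}.

6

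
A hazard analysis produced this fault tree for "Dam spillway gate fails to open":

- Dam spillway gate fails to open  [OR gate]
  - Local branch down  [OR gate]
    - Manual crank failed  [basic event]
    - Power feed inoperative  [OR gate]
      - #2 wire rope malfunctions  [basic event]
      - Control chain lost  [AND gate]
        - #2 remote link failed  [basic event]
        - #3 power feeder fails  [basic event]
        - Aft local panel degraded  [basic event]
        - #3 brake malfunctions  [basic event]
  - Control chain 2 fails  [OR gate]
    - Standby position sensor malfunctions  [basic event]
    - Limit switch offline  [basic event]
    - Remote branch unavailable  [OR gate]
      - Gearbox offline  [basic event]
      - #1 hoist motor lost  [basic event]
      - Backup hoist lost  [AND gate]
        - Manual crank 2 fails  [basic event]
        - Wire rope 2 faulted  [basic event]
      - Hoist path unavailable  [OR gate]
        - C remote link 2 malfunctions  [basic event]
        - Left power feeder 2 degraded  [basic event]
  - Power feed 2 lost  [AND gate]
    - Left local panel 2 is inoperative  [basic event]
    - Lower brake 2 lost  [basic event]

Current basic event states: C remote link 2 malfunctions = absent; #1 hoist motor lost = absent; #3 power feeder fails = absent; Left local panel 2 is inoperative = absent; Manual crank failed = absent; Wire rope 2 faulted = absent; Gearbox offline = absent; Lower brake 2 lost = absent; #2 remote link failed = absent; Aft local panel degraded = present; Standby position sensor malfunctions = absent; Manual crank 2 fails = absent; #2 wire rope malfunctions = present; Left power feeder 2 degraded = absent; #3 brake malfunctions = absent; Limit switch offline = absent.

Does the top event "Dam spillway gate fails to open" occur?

Control chain lost [AND]: #2 remote link failed=not, #3 power feeder fails=not, Aft local panel degraded=occurs, #3 brake malfunctions=not → not all inputs occur → does not occur.
Power feed inoperative [OR]: #2 wire rope malfunctions=occurs, Control chain lost=not → at least one input occurs → occurs.
Local branch down [OR]: Manual crank failed=not, Power feed inoperative=occurs → at least one input occurs → occurs.
Backup hoist lost [AND]: Manual crank 2 fails=not, Wire rope 2 faulted=not → not all inputs occur → does not occur.
Hoist path unavailable [OR]: C remote link 2 malfunctions=not, Left power feeder 2 degraded=not → no input occurs → does not occur.
Remote branch unavailable [OR]: Gearbox offline=not, #1 hoist motor lost=not, Backup hoist lost=not, Hoist path unavailable=not → no input occurs → does not occur.
Control chain 2 fails [OR]: Standby position sensor malfunctions=not, Limit switch offline=not, Remote branch unavailable=not → no input occurs → does not occur.
Power feed 2 lost [AND]: Left local panel 2 is inoperative=not, Lower brake 2 lost=not → not all inputs occur → does not occur.
Dam spillway gate fails to open [OR]: Local branch down=occurs, Control chain 2 fails=not, Power feed 2 lost=not → at least one input occurs → occurs.

Yes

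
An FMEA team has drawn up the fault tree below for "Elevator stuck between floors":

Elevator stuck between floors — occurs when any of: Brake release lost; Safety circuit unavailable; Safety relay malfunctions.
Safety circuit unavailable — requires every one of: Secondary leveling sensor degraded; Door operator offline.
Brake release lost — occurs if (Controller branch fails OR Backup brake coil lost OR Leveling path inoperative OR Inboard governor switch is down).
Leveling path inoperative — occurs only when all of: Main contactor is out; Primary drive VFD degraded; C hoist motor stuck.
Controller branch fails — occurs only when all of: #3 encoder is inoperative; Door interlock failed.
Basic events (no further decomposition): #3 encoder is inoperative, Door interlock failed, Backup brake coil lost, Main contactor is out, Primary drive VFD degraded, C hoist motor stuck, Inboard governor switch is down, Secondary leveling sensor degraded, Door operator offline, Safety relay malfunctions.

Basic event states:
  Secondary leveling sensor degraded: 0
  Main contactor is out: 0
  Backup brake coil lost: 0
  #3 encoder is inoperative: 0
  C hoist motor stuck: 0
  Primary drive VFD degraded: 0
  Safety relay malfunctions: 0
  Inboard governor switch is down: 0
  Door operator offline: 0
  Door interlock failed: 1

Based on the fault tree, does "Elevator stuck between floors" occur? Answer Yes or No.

Controller branch fails [AND]: #3 encoder is inoperative=not, Door interlock failed=occurs → not all inputs occur → does not occur.
Leveling path inoperative [AND]: Main contactor is out=not, Primary drive VFD degraded=not, C hoist motor stuck=not → not all inputs occur → does not occur.
Brake release lost [OR]: Controller branch fails=not, Backup brake coil lost=not, Leveling path inoperative=not, Inboard governor switch is down=not → no input occurs → does not occur.
Safety circuit unavailable [AND]: Secondary leveling sensor degraded=not, Door operator offline=not → not all inputs occur → does not occur.
Elevator stuck between floors [OR]: Brake release lost=not, Safety circuit unavailable=not, Safety relay malfunctions=not → no input occurs → does not occur.

No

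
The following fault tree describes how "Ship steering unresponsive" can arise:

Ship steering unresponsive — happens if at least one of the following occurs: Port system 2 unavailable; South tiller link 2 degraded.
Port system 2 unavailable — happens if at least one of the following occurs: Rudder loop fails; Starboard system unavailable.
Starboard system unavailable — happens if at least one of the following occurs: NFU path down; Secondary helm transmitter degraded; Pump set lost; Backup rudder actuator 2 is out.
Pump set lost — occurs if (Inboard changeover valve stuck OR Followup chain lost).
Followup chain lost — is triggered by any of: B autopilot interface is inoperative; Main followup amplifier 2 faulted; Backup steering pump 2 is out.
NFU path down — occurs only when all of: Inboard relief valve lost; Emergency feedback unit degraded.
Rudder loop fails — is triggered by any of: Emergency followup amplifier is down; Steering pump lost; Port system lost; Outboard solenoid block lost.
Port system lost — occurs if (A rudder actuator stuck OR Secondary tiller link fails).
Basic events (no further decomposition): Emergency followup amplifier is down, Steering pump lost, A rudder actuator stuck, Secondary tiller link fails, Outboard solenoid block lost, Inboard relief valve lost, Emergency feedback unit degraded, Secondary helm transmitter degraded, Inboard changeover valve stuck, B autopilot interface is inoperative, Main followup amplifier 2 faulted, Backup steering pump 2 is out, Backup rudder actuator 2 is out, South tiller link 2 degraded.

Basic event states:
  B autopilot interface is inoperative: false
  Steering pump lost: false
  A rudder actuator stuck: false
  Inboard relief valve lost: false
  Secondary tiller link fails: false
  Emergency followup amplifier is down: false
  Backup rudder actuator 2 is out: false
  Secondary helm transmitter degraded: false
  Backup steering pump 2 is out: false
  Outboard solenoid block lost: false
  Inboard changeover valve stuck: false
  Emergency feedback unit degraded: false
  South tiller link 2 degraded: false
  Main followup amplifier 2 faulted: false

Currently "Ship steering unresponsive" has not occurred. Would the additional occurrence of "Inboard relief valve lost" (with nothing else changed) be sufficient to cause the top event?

Counterfactual: set "Inboard relief valve lost" to occurred.
Port system lost [OR]: A rudder actuator stuck=not, Secondary tiller link fails=not → no input occurs → does not occur.
Rudder loop fails [OR]: Emergency followup amplifier is down=not, Steering pump lost=not, Port system lost=not, Outboard solenoid block lost=not → no input occurs → does not occur.
NFU path down [AND]: Inboard relief valve lost=occurs, Emergency feedback unit degraded=not → not all inputs occur → does not occur.
Followup chain lost [OR]: B autopilot interface is inoperative=not, Main followup amplifier 2 faulted=not, Backup steering pump 2 is out=not → no input occurs → does not occur.
Pump set lost [OR]: Inboard changeover valve stuck=not, Followup chain lost=not → no input occurs → does not occur.
Starboard system unavailable [OR]: NFU path down=not, Secondary helm transmitter degraded=not, Pump set lost=not, Backup rudder actuator 2 is out=not → no input occurs → does not occur.
Port system 2 unavailable [OR]: Rudder loop fails=not, Starboard system unavailable=not → no input occurs → does not occur.
Ship steering unresponsive [OR]: Port system 2 unavailable=not, South tiller link 2 degraded=not → no input occurs → does not occur.

No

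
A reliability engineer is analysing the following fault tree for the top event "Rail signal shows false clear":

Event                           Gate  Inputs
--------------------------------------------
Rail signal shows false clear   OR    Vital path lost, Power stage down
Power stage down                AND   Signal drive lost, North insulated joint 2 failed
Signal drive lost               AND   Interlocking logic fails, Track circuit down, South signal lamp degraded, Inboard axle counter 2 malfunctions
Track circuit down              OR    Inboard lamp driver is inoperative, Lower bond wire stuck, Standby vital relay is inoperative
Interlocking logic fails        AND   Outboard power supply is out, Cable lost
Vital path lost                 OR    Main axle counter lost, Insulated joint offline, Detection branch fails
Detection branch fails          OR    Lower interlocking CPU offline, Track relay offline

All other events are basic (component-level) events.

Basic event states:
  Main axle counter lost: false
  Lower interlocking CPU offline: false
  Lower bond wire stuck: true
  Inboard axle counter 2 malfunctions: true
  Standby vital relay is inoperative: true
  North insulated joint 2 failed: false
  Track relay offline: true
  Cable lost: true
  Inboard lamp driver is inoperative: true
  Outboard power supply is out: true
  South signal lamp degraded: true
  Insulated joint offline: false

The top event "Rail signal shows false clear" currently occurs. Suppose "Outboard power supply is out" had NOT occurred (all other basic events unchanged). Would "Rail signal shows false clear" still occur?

Yes

Counterfactual: set "Outboard power supply is out" to not occurred.
Detection branch fails [OR]: Lower interlocking CPU offline=not, Track relay offline=occurs → at least one input occurs → occurs.
Vital path lost [OR]: Main axle counter lost=not, Insulated joint offline=not, Detection branch fails=occurs → at least one input occurs → occurs.
Interlocking logic fails [AND]: Outboard power supply is out=not, Cable lost=occurs → not all inputs occur → does not occur.
Track circuit down [OR]: Inboard lamp driver is inoperative=occurs, Lower bond wire stuck=occurs, Standby vital relay is inoperative=occurs → at least one input occurs → occurs.
Signal drive lost [AND]: Interlocking logic fails=not, Track circuit down=occurs, South signal lamp degraded=occurs, Inboard axle counter 2 malfunctions=occurs → not all inputs occur → does not occur.
Power stage down [AND]: Signal drive lost=not, North insulated joint 2 failed=not → not all inputs occur → does not occur.
Rail signal shows false clear [OR]: Vital path lost=occurs, Power stage down=not → at least one input occurs → occurs.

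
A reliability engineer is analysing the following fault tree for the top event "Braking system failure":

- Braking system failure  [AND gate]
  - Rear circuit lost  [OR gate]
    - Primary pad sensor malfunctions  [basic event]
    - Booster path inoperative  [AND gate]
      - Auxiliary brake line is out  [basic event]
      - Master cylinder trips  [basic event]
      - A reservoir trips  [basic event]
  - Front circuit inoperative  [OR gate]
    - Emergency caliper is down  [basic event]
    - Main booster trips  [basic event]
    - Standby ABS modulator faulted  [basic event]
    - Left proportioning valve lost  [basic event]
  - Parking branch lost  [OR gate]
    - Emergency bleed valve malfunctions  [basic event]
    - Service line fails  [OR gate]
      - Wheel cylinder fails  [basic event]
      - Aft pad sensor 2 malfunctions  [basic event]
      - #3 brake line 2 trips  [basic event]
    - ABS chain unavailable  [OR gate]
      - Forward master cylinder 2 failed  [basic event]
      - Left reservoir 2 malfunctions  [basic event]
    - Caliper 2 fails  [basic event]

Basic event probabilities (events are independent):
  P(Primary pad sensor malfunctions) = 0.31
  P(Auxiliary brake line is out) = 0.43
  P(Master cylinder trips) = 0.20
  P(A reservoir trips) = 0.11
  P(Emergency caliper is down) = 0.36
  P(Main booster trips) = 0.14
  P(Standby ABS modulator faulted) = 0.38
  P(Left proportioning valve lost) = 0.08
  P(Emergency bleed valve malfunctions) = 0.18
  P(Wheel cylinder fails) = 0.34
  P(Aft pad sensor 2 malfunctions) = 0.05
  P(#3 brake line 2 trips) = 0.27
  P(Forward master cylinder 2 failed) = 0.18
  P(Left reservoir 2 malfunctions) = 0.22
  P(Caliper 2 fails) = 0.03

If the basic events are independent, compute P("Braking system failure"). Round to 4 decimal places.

0.1666

P(Booster path inoperative) [AND] = 0.43 × 0.20 × 0.11 = 0.009460
P(Rear circuit lost) [OR] = 1 − (1−0.31) × (1−0.009460) = 0.316527
P(Front circuit inoperative) [OR] = 1 − (1−0.36) × (1−0.14) × (1−0.38) × (1−0.08) = 0.686052
P(Service line fails) [OR] = 1 − (1−0.34) × (1−0.05) × (1−0.27) = 0.542290
P(ABS chain unavailable) [OR] = 1 − (1−0.18) × (1−0.22) = 0.360400
P(Parking branch lost) [OR] = 1 − (1−0.18) × (1−0.542290) × (1−0.360400) × (1−0.03) = 0.767146
P(Braking system failure) [AND] = 0.316527 × 0.686052 × 0.767146 = 0.166589
Rounded to 4 decimal places: P(Braking system failure) ≈ 0.1666.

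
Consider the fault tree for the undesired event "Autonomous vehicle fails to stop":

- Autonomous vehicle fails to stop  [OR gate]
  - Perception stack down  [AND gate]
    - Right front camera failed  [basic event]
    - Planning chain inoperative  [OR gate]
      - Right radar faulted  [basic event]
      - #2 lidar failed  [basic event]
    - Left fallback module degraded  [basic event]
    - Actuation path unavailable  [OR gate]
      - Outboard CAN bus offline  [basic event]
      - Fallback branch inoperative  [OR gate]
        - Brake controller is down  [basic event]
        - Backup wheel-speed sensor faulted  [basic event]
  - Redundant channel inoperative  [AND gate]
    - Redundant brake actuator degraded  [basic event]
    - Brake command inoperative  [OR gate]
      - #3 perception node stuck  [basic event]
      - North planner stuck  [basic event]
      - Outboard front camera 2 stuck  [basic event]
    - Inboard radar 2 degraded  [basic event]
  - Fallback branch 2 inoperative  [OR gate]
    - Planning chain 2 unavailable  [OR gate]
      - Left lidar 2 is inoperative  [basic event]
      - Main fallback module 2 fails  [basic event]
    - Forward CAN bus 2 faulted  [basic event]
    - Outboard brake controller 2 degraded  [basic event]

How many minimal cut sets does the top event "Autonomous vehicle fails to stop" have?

Planning chain inoperative [OR]: union of children's cut sets → 2 cut set(s).
Fallback branch inoperative [OR]: union of children's cut sets → 2 cut set(s).
Actuation path unavailable [OR]: union of children's cut sets → 3 cut set(s).
Perception stack down [AND]: one cut set from each child combined → 1 × 2 × 1 × 3 = 6 cut set(s).
Brake command inoperative [OR]: union of children's cut sets → 3 cut set(s).
Redundant channel inoperative [AND]: one cut set from each child combined → 1 × 3 × 1 = 3 cut set(s).
Planning chain 2 unavailable [OR]: union of children's cut sets → 2 cut set(s).
Fallback branch 2 inoperative [OR]: union of children's cut sets → 4 cut set(s).
Autonomous vehicle fails to stop [OR]: union of children's cut sets → 13 cut set(s).

13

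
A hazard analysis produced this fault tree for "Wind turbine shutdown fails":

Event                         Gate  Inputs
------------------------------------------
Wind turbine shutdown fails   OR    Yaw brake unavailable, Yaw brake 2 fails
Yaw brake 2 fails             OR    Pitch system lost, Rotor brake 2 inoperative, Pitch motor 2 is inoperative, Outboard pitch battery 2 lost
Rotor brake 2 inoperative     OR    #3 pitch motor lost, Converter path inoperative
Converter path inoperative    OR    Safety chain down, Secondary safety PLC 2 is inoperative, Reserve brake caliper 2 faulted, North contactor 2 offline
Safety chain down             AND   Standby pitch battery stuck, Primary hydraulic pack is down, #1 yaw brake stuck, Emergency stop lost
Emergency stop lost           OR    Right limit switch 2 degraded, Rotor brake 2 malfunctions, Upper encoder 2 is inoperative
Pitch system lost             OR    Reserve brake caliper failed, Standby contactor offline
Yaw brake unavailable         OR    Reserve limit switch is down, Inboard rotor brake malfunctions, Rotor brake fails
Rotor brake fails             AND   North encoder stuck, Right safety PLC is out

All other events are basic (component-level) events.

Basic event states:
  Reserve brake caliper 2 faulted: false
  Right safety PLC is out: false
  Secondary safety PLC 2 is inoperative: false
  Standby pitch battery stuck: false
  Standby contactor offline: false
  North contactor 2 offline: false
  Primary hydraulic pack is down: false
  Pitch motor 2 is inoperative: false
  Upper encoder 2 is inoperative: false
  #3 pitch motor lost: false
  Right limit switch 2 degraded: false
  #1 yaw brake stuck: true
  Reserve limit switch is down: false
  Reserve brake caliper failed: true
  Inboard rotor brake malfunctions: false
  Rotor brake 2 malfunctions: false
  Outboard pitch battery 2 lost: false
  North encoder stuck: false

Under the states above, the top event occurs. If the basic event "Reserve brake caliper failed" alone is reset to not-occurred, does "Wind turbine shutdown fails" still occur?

No

Counterfactual: set "Reserve brake caliper failed" to not occurred.
Rotor brake fails [AND]: North encoder stuck=not, Right safety PLC is out=not → not all inputs occur → does not occur.
Yaw brake unavailable [OR]: Reserve limit switch is down=not, Inboard rotor brake malfunctions=not, Rotor brake fails=not → no input occurs → does not occur.
Pitch system lost [OR]: Reserve brake caliper failed=not, Standby contactor offline=not → no input occurs → does not occur.
Emergency stop lost [OR]: Right limit switch 2 degraded=not, Rotor brake 2 malfunctions=not, Upper encoder 2 is inoperative=not → no input occurs → does not occur.
Safety chain down [AND]: Standby pitch battery stuck=not, Primary hydraulic pack is down=not, #1 yaw brake stuck=occurs, Emergency stop lost=not → not all inputs occur → does not occur.
Converter path inoperative [OR]: Safety chain down=not, Secondary safety PLC 2 is inoperative=not, Reserve brake caliper 2 faulted=not, North contactor 2 offline=not → no input occurs → does not occur.
Rotor brake 2 inoperative [OR]: #3 pitch motor lost=not, Converter path inoperative=not → no input occurs → does not occur.
Yaw brake 2 fails [OR]: Pitch system lost=not, Rotor brake 2 inoperative=not, Pitch motor 2 is inoperative=not, Outboard pitch battery 2 lost=not → no input occurs → does not occur.
Wind turbine shutdown fails [OR]: Yaw brake unavailable=not, Yaw brake 2 fails=not → no input occurs → does not occur.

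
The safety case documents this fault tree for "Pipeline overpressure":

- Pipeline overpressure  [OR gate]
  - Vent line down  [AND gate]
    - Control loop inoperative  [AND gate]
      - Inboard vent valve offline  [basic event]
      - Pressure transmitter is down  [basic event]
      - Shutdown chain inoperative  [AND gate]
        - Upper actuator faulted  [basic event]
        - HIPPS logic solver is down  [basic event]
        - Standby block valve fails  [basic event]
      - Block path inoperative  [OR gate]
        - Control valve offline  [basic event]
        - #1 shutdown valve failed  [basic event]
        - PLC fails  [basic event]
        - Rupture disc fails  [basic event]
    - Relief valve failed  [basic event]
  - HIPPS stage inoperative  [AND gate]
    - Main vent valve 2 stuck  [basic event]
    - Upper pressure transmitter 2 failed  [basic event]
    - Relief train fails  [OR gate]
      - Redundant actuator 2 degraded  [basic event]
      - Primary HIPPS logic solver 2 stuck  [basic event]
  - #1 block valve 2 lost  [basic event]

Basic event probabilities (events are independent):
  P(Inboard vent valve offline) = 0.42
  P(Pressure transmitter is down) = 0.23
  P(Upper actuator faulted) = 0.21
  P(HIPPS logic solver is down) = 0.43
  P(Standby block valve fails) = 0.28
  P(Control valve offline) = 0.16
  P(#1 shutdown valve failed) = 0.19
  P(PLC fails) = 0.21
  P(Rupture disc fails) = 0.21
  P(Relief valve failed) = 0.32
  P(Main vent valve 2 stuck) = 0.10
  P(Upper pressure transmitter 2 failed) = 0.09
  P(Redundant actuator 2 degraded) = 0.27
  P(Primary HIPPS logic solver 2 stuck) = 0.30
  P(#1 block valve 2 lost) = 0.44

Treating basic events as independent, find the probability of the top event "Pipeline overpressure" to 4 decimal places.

0.4427

P(Shutdown chain inoperative) [AND] = 0.21 × 0.43 × 0.28 = 0.025284
P(Block path inoperative) [OR] = 1 − (1−0.16) × (1−0.19) × (1−0.21) × (1−0.21) = 0.575362
P(Control loop inoperative) [AND] = 0.42 × 0.23 × 0.025284 × 0.575362 = 0.001405
P(Vent line down) [AND] = 0.001405 × 0.32 = 0.000450
P(Relief train fails) [OR] = 1 − (1−0.27) × (1−0.30) = 0.489000
P(HIPPS stage inoperative) [AND] = 0.10 × 0.09 × 0.489000 = 0.004401
P(Pipeline overpressure) [OR] = 1 − (1−0.000450) × (1−0.004401) × (1−0.44) = 0.442715
Rounded to 4 decimal places: P(Pipeline overpressure) ≈ 0.4427.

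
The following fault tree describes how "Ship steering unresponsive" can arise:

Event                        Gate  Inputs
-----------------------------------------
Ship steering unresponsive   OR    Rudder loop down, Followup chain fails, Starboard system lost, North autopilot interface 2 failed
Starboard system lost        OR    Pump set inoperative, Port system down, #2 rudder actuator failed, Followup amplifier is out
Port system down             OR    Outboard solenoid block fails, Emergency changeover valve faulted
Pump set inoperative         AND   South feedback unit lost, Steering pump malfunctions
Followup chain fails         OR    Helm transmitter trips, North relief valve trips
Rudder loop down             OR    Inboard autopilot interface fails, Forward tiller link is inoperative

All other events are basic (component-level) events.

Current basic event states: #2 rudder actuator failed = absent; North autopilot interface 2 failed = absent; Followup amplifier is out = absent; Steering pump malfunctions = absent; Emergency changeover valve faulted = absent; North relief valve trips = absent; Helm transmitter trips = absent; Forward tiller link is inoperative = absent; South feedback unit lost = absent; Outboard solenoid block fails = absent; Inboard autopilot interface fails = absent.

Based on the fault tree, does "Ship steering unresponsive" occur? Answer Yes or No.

No

Rudder loop down [OR]: Inboard autopilot interface fails=not, Forward tiller link is inoperative=not → no input occurs → does not occur.
Followup chain fails [OR]: Helm transmitter trips=not, North relief valve trips=not → no input occurs → does not occur.
Pump set inoperative [AND]: South feedback unit lost=not, Steering pump malfunctions=not → not all inputs occur → does not occur.
Port system down [OR]: Outboard solenoid block fails=not, Emergency changeover valve faulted=not → no input occurs → does not occur.
Starboard system lost [OR]: Pump set inoperative=not, Port system down=not, #2 rudder actuator failed=not, Followup amplifier is out=not → no input occurs → does not occur.
Ship steering unresponsive [OR]: Rudder loop down=not, Followup chain fails=not, Starboard system lost=not, North autopilot interface 2 failed=not → no input occurs → does not occur.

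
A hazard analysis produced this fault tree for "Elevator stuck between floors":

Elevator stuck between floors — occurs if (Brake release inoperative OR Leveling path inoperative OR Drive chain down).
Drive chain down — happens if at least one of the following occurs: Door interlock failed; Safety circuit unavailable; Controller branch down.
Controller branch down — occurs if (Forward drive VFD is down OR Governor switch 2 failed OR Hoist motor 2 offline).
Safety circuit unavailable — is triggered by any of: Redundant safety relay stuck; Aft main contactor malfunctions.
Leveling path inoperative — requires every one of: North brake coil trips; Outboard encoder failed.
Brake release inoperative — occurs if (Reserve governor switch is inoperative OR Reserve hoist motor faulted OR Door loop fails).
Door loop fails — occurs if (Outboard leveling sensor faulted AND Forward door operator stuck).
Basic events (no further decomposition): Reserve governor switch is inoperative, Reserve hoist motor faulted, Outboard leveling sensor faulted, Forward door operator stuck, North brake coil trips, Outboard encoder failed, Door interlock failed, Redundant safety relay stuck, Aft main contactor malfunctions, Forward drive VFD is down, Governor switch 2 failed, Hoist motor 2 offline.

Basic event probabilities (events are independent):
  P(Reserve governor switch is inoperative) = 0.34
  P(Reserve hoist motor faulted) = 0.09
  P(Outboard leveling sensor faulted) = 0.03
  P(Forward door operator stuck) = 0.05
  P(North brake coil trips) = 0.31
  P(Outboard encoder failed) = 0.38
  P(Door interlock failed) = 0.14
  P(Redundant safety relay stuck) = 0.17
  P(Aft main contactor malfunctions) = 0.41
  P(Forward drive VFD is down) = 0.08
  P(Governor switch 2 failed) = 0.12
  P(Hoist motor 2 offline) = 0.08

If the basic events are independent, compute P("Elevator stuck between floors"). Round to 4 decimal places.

0.8340

P(Door loop fails) [AND] = 0.03 × 0.05 = 0.001500
P(Brake release inoperative) [OR] = 1 − (1−0.34) × (1−0.09) × (1−0.001500) = 0.400301
P(Leveling path inoperative) [AND] = 0.31 × 0.38 = 0.117800
P(Safety circuit unavailable) [OR] = 1 − (1−0.17) × (1−0.41) = 0.510300
P(Controller branch down) [OR] = 1 − (1−0.08) × (1−0.12) × (1−0.08) = 0.255168
P(Drive chain down) [OR] = 1 − (1−0.14) × (1−0.510300) × (1−0.255168) = 0.686320
P(Elevator stuck between floors) [OR] = 1 − (1−0.400301) × (1−0.117800) × (1−0.686320) = 0.834046
Rounded to 4 decimal places: P(Elevator stuck between floors) ≈ 0.8340.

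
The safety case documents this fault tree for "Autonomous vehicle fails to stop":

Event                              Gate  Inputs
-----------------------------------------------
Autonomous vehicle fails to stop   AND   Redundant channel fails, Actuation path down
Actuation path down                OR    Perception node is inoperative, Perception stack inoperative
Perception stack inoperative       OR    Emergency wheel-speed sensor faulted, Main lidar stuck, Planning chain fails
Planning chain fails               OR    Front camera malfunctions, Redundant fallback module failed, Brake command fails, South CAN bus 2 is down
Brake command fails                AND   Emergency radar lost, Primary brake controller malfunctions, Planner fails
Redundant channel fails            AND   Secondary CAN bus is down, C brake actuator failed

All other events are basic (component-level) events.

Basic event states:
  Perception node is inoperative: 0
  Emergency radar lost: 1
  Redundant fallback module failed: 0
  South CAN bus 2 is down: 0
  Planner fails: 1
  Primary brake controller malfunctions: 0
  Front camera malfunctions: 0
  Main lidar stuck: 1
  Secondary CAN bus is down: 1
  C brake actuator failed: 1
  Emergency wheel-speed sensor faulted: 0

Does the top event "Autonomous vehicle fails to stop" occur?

Redundant channel fails [AND]: Secondary CAN bus is down=occurs, C brake actuator failed=occurs → all inputs occur → occurs.
Brake command fails [AND]: Emergency radar lost=occurs, Primary brake controller malfunctions=not, Planner fails=occurs → not all inputs occur → does not occur.
Planning chain fails [OR]: Front camera malfunctions=not, Redundant fallback module failed=not, Brake command fails=not, South CAN bus 2 is down=not → no input occurs → does not occur.
Perception stack inoperative [OR]: Emergency wheel-speed sensor faulted=not, Main lidar stuck=occurs, Planning chain fails=not → at least one input occurs → occurs.
Actuation path down [OR]: Perception node is inoperative=not, Perception stack inoperative=occurs → at least one input occurs → occurs.
Autonomous vehicle fails to stop [AND]: Redundant channel fails=occurs, Actuation path down=occurs → all inputs occur → occurs.

Yes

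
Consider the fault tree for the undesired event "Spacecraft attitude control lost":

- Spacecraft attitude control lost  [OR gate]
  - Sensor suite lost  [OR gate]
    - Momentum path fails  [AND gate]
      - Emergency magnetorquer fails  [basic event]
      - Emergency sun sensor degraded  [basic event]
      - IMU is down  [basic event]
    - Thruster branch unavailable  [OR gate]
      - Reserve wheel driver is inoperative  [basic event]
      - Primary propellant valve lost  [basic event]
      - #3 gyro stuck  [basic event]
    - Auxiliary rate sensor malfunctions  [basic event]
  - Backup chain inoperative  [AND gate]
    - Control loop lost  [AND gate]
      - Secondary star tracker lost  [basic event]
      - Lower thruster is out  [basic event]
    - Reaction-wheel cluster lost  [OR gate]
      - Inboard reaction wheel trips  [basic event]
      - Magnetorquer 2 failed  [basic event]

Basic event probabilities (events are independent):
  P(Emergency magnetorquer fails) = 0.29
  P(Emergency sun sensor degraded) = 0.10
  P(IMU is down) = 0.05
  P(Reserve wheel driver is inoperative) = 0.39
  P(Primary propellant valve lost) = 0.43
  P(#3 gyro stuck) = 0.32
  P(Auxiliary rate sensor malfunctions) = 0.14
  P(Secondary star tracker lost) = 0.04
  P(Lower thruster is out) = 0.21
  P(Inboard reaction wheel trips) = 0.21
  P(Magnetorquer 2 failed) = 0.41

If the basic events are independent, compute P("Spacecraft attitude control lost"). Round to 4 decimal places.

P(Momentum path fails) [AND] = 0.29 × 0.10 × 0.05 = 0.001450
P(Thruster branch unavailable) [OR] = 1 − (1−0.39) × (1−0.43) × (1−0.32) = 0.763564
P(Sensor suite lost) [OR] = 1 − (1−0.001450) × (1−0.763564) × (1−0.14) = 0.796960
P(Control loop lost) [AND] = 0.04 × 0.21 = 0.008400
P(Reaction-wheel cluster lost) [OR] = 1 − (1−0.21) × (1−0.41) = 0.533900
P(Backup chain inoperative) [AND] = 0.008400 × 0.533900 = 0.004485
P(Spacecraft attitude control lost) [OR] = 1 − (1−0.796960) × (1−0.004485) = 0.797871
Rounded to 4 decimal places: P(Spacecraft attitude control lost) ≈ 0.7979.

0.7979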